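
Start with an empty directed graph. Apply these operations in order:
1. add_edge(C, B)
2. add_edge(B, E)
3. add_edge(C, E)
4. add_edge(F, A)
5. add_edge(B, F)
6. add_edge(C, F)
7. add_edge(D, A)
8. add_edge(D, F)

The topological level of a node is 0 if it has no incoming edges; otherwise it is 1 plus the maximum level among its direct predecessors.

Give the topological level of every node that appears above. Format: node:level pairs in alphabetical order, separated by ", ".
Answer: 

Op 1: add_edge(C, B). Edges now: 1
Op 2: add_edge(B, E). Edges now: 2
Op 3: add_edge(C, E). Edges now: 3
Op 4: add_edge(F, A). Edges now: 4
Op 5: add_edge(B, F). Edges now: 5
Op 6: add_edge(C, F). Edges now: 6
Op 7: add_edge(D, A). Edges now: 7
Op 8: add_edge(D, F). Edges now: 8
Compute levels (Kahn BFS):
  sources (in-degree 0): C, D
  process C: level=0
    C->B: in-degree(B)=0, level(B)=1, enqueue
    C->E: in-degree(E)=1, level(E)>=1
    C->F: in-degree(F)=2, level(F)>=1
  process D: level=0
    D->A: in-degree(A)=1, level(A)>=1
    D->F: in-degree(F)=1, level(F)>=1
  process B: level=1
    B->E: in-degree(E)=0, level(E)=2, enqueue
    B->F: in-degree(F)=0, level(F)=2, enqueue
  process E: level=2
  process F: level=2
    F->A: in-degree(A)=0, level(A)=3, enqueue
  process A: level=3
All levels: A:3, B:1, C:0, D:0, E:2, F:2

Answer: A:3, B:1, C:0, D:0, E:2, F:2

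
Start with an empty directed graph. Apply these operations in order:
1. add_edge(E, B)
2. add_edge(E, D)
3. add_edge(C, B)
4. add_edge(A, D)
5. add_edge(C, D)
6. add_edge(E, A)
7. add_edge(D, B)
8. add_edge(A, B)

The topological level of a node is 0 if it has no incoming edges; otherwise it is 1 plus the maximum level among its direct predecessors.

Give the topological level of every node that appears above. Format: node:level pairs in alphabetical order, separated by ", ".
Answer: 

Answer: A:1, B:3, C:0, D:2, E:0

Derivation:
Op 1: add_edge(E, B). Edges now: 1
Op 2: add_edge(E, D). Edges now: 2
Op 3: add_edge(C, B). Edges now: 3
Op 4: add_edge(A, D). Edges now: 4
Op 5: add_edge(C, D). Edges now: 5
Op 6: add_edge(E, A). Edges now: 6
Op 7: add_edge(D, B). Edges now: 7
Op 8: add_edge(A, B). Edges now: 8
Compute levels (Kahn BFS):
  sources (in-degree 0): C, E
  process C: level=0
    C->B: in-degree(B)=3, level(B)>=1
    C->D: in-degree(D)=2, level(D)>=1
  process E: level=0
    E->A: in-degree(A)=0, level(A)=1, enqueue
    E->B: in-degree(B)=2, level(B)>=1
    E->D: in-degree(D)=1, level(D)>=1
  process A: level=1
    A->B: in-degree(B)=1, level(B)>=2
    A->D: in-degree(D)=0, level(D)=2, enqueue
  process D: level=2
    D->B: in-degree(B)=0, level(B)=3, enqueue
  process B: level=3
All levels: A:1, B:3, C:0, D:2, E:0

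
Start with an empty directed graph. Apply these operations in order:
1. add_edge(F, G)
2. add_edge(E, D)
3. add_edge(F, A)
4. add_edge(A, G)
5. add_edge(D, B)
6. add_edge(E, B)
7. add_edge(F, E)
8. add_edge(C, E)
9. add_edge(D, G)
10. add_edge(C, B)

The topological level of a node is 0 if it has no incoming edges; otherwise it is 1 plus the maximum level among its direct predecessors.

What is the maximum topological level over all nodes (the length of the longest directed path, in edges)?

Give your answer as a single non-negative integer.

Op 1: add_edge(F, G). Edges now: 1
Op 2: add_edge(E, D). Edges now: 2
Op 3: add_edge(F, A). Edges now: 3
Op 4: add_edge(A, G). Edges now: 4
Op 5: add_edge(D, B). Edges now: 5
Op 6: add_edge(E, B). Edges now: 6
Op 7: add_edge(F, E). Edges now: 7
Op 8: add_edge(C, E). Edges now: 8
Op 9: add_edge(D, G). Edges now: 9
Op 10: add_edge(C, B). Edges now: 10
Compute levels (Kahn BFS):
  sources (in-degree 0): C, F
  process C: level=0
    C->B: in-degree(B)=2, level(B)>=1
    C->E: in-degree(E)=1, level(E)>=1
  process F: level=0
    F->A: in-degree(A)=0, level(A)=1, enqueue
    F->E: in-degree(E)=0, level(E)=1, enqueue
    F->G: in-degree(G)=2, level(G)>=1
  process A: level=1
    A->G: in-degree(G)=1, level(G)>=2
  process E: level=1
    E->B: in-degree(B)=1, level(B)>=2
    E->D: in-degree(D)=0, level(D)=2, enqueue
  process D: level=2
    D->B: in-degree(B)=0, level(B)=3, enqueue
    D->G: in-degree(G)=0, level(G)=3, enqueue
  process B: level=3
  process G: level=3
All levels: A:1, B:3, C:0, D:2, E:1, F:0, G:3
max level = 3

Answer: 3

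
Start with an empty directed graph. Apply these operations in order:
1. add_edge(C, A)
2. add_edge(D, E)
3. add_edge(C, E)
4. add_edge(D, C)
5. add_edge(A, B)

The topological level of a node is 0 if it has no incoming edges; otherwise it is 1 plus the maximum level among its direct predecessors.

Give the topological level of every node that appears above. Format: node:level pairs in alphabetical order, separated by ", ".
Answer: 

Op 1: add_edge(C, A). Edges now: 1
Op 2: add_edge(D, E). Edges now: 2
Op 3: add_edge(C, E). Edges now: 3
Op 4: add_edge(D, C). Edges now: 4
Op 5: add_edge(A, B). Edges now: 5
Compute levels (Kahn BFS):
  sources (in-degree 0): D
  process D: level=0
    D->C: in-degree(C)=0, level(C)=1, enqueue
    D->E: in-degree(E)=1, level(E)>=1
  process C: level=1
    C->A: in-degree(A)=0, level(A)=2, enqueue
    C->E: in-degree(E)=0, level(E)=2, enqueue
  process A: level=2
    A->B: in-degree(B)=0, level(B)=3, enqueue
  process E: level=2
  process B: level=3
All levels: A:2, B:3, C:1, D:0, E:2

Answer: A:2, B:3, C:1, D:0, E:2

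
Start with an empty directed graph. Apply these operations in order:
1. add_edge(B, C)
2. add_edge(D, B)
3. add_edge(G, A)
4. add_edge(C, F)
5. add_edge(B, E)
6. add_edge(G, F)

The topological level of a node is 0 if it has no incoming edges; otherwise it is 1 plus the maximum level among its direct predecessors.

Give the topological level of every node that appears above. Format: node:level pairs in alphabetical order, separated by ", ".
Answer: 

Answer: A:1, B:1, C:2, D:0, E:2, F:3, G:0

Derivation:
Op 1: add_edge(B, C). Edges now: 1
Op 2: add_edge(D, B). Edges now: 2
Op 3: add_edge(G, A). Edges now: 3
Op 4: add_edge(C, F). Edges now: 4
Op 5: add_edge(B, E). Edges now: 5
Op 6: add_edge(G, F). Edges now: 6
Compute levels (Kahn BFS):
  sources (in-degree 0): D, G
  process D: level=0
    D->B: in-degree(B)=0, level(B)=1, enqueue
  process G: level=0
    G->A: in-degree(A)=0, level(A)=1, enqueue
    G->F: in-degree(F)=1, level(F)>=1
  process B: level=1
    B->C: in-degree(C)=0, level(C)=2, enqueue
    B->E: in-degree(E)=0, level(E)=2, enqueue
  process A: level=1
  process C: level=2
    C->F: in-degree(F)=0, level(F)=3, enqueue
  process E: level=2
  process F: level=3
All levels: A:1, B:1, C:2, D:0, E:2, F:3, G:0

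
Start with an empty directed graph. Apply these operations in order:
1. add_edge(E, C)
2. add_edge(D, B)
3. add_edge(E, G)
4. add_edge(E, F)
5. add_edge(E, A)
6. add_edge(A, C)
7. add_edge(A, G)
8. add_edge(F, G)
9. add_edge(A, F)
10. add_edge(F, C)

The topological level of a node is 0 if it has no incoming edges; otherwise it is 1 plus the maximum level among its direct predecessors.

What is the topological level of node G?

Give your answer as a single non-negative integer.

Answer: 3

Derivation:
Op 1: add_edge(E, C). Edges now: 1
Op 2: add_edge(D, B). Edges now: 2
Op 3: add_edge(E, G). Edges now: 3
Op 4: add_edge(E, F). Edges now: 4
Op 5: add_edge(E, A). Edges now: 5
Op 6: add_edge(A, C). Edges now: 6
Op 7: add_edge(A, G). Edges now: 7
Op 8: add_edge(F, G). Edges now: 8
Op 9: add_edge(A, F). Edges now: 9
Op 10: add_edge(F, C). Edges now: 10
Compute levels (Kahn BFS):
  sources (in-degree 0): D, E
  process D: level=0
    D->B: in-degree(B)=0, level(B)=1, enqueue
  process E: level=0
    E->A: in-degree(A)=0, level(A)=1, enqueue
    E->C: in-degree(C)=2, level(C)>=1
    E->F: in-degree(F)=1, level(F)>=1
    E->G: in-degree(G)=2, level(G)>=1
  process B: level=1
  process A: level=1
    A->C: in-degree(C)=1, level(C)>=2
    A->F: in-degree(F)=0, level(F)=2, enqueue
    A->G: in-degree(G)=1, level(G)>=2
  process F: level=2
    F->C: in-degree(C)=0, level(C)=3, enqueue
    F->G: in-degree(G)=0, level(G)=3, enqueue
  process C: level=3
  process G: level=3
All levels: A:1, B:1, C:3, D:0, E:0, F:2, G:3
level(G) = 3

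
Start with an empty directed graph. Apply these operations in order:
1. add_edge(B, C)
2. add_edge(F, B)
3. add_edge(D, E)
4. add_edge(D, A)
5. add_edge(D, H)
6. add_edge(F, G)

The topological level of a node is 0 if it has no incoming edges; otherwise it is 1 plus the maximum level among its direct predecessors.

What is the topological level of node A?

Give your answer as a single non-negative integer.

Answer: 1

Derivation:
Op 1: add_edge(B, C). Edges now: 1
Op 2: add_edge(F, B). Edges now: 2
Op 3: add_edge(D, E). Edges now: 3
Op 4: add_edge(D, A). Edges now: 4
Op 5: add_edge(D, H). Edges now: 5
Op 6: add_edge(F, G). Edges now: 6
Compute levels (Kahn BFS):
  sources (in-degree 0): D, F
  process D: level=0
    D->A: in-degree(A)=0, level(A)=1, enqueue
    D->E: in-degree(E)=0, level(E)=1, enqueue
    D->H: in-degree(H)=0, level(H)=1, enqueue
  process F: level=0
    F->B: in-degree(B)=0, level(B)=1, enqueue
    F->G: in-degree(G)=0, level(G)=1, enqueue
  process A: level=1
  process E: level=1
  process H: level=1
  process B: level=1
    B->C: in-degree(C)=0, level(C)=2, enqueue
  process G: level=1
  process C: level=2
All levels: A:1, B:1, C:2, D:0, E:1, F:0, G:1, H:1
level(A) = 1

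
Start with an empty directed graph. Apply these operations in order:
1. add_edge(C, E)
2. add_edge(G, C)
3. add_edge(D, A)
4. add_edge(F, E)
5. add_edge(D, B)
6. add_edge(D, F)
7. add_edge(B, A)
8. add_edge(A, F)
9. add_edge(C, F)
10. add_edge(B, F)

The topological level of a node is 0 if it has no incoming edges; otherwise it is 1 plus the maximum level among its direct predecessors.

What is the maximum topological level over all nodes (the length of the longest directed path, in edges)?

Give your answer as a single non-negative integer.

Answer: 4

Derivation:
Op 1: add_edge(C, E). Edges now: 1
Op 2: add_edge(G, C). Edges now: 2
Op 3: add_edge(D, A). Edges now: 3
Op 4: add_edge(F, E). Edges now: 4
Op 5: add_edge(D, B). Edges now: 5
Op 6: add_edge(D, F). Edges now: 6
Op 7: add_edge(B, A). Edges now: 7
Op 8: add_edge(A, F). Edges now: 8
Op 9: add_edge(C, F). Edges now: 9
Op 10: add_edge(B, F). Edges now: 10
Compute levels (Kahn BFS):
  sources (in-degree 0): D, G
  process D: level=0
    D->A: in-degree(A)=1, level(A)>=1
    D->B: in-degree(B)=0, level(B)=1, enqueue
    D->F: in-degree(F)=3, level(F)>=1
  process G: level=0
    G->C: in-degree(C)=0, level(C)=1, enqueue
  process B: level=1
    B->A: in-degree(A)=0, level(A)=2, enqueue
    B->F: in-degree(F)=2, level(F)>=2
  process C: level=1
    C->E: in-degree(E)=1, level(E)>=2
    C->F: in-degree(F)=1, level(F)>=2
  process A: level=2
    A->F: in-degree(F)=0, level(F)=3, enqueue
  process F: level=3
    F->E: in-degree(E)=0, level(E)=4, enqueue
  process E: level=4
All levels: A:2, B:1, C:1, D:0, E:4, F:3, G:0
max level = 4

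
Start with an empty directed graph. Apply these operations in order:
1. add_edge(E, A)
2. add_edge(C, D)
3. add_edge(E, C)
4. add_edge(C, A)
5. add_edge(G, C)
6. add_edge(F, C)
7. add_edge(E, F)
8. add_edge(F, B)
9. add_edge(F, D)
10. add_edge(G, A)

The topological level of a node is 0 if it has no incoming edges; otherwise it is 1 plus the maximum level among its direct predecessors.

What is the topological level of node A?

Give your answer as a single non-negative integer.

Answer: 3

Derivation:
Op 1: add_edge(E, A). Edges now: 1
Op 2: add_edge(C, D). Edges now: 2
Op 3: add_edge(E, C). Edges now: 3
Op 4: add_edge(C, A). Edges now: 4
Op 5: add_edge(G, C). Edges now: 5
Op 6: add_edge(F, C). Edges now: 6
Op 7: add_edge(E, F). Edges now: 7
Op 8: add_edge(F, B). Edges now: 8
Op 9: add_edge(F, D). Edges now: 9
Op 10: add_edge(G, A). Edges now: 10
Compute levels (Kahn BFS):
  sources (in-degree 0): E, G
  process E: level=0
    E->A: in-degree(A)=2, level(A)>=1
    E->C: in-degree(C)=2, level(C)>=1
    E->F: in-degree(F)=0, level(F)=1, enqueue
  process G: level=0
    G->A: in-degree(A)=1, level(A)>=1
    G->C: in-degree(C)=1, level(C)>=1
  process F: level=1
    F->B: in-degree(B)=0, level(B)=2, enqueue
    F->C: in-degree(C)=0, level(C)=2, enqueue
    F->D: in-degree(D)=1, level(D)>=2
  process B: level=2
  process C: level=2
    C->A: in-degree(A)=0, level(A)=3, enqueue
    C->D: in-degree(D)=0, level(D)=3, enqueue
  process A: level=3
  process D: level=3
All levels: A:3, B:2, C:2, D:3, E:0, F:1, G:0
level(A) = 3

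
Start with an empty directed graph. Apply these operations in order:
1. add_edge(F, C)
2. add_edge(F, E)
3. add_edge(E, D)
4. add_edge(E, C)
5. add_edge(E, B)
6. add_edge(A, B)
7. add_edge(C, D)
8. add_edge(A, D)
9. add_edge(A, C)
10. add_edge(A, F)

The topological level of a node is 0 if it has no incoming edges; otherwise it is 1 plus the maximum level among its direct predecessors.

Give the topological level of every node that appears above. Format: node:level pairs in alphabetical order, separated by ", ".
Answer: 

Answer: A:0, B:3, C:3, D:4, E:2, F:1

Derivation:
Op 1: add_edge(F, C). Edges now: 1
Op 2: add_edge(F, E). Edges now: 2
Op 3: add_edge(E, D). Edges now: 3
Op 4: add_edge(E, C). Edges now: 4
Op 5: add_edge(E, B). Edges now: 5
Op 6: add_edge(A, B). Edges now: 6
Op 7: add_edge(C, D). Edges now: 7
Op 8: add_edge(A, D). Edges now: 8
Op 9: add_edge(A, C). Edges now: 9
Op 10: add_edge(A, F). Edges now: 10
Compute levels (Kahn BFS):
  sources (in-degree 0): A
  process A: level=0
    A->B: in-degree(B)=1, level(B)>=1
    A->C: in-degree(C)=2, level(C)>=1
    A->D: in-degree(D)=2, level(D)>=1
    A->F: in-degree(F)=0, level(F)=1, enqueue
  process F: level=1
    F->C: in-degree(C)=1, level(C)>=2
    F->E: in-degree(E)=0, level(E)=2, enqueue
  process E: level=2
    E->B: in-degree(B)=0, level(B)=3, enqueue
    E->C: in-degree(C)=0, level(C)=3, enqueue
    E->D: in-degree(D)=1, level(D)>=3
  process B: level=3
  process C: level=3
    C->D: in-degree(D)=0, level(D)=4, enqueue
  process D: level=4
All levels: A:0, B:3, C:3, D:4, E:2, F:1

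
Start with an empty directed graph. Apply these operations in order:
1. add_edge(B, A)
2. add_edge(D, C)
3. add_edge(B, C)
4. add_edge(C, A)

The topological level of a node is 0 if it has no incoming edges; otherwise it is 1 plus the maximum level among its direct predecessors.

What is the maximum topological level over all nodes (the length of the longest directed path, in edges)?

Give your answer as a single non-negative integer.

Answer: 2

Derivation:
Op 1: add_edge(B, A). Edges now: 1
Op 2: add_edge(D, C). Edges now: 2
Op 3: add_edge(B, C). Edges now: 3
Op 4: add_edge(C, A). Edges now: 4
Compute levels (Kahn BFS):
  sources (in-degree 0): B, D
  process B: level=0
    B->A: in-degree(A)=1, level(A)>=1
    B->C: in-degree(C)=1, level(C)>=1
  process D: level=0
    D->C: in-degree(C)=0, level(C)=1, enqueue
  process C: level=1
    C->A: in-degree(A)=0, level(A)=2, enqueue
  process A: level=2
All levels: A:2, B:0, C:1, D:0
max level = 2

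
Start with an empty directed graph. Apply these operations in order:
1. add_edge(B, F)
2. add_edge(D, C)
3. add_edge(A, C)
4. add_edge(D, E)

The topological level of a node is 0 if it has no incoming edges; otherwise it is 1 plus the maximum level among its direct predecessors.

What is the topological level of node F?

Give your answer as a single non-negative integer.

Op 1: add_edge(B, F). Edges now: 1
Op 2: add_edge(D, C). Edges now: 2
Op 3: add_edge(A, C). Edges now: 3
Op 4: add_edge(D, E). Edges now: 4
Compute levels (Kahn BFS):
  sources (in-degree 0): A, B, D
  process A: level=0
    A->C: in-degree(C)=1, level(C)>=1
  process B: level=0
    B->F: in-degree(F)=0, level(F)=1, enqueue
  process D: level=0
    D->C: in-degree(C)=0, level(C)=1, enqueue
    D->E: in-degree(E)=0, level(E)=1, enqueue
  process F: level=1
  process C: level=1
  process E: level=1
All levels: A:0, B:0, C:1, D:0, E:1, F:1
level(F) = 1

Answer: 1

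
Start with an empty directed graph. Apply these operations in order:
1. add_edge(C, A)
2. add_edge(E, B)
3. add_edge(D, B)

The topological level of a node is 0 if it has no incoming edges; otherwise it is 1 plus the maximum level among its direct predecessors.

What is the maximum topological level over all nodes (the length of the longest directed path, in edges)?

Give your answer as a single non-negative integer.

Op 1: add_edge(C, A). Edges now: 1
Op 2: add_edge(E, B). Edges now: 2
Op 3: add_edge(D, B). Edges now: 3
Compute levels (Kahn BFS):
  sources (in-degree 0): C, D, E
  process C: level=0
    C->A: in-degree(A)=0, level(A)=1, enqueue
  process D: level=0
    D->B: in-degree(B)=1, level(B)>=1
  process E: level=0
    E->B: in-degree(B)=0, level(B)=1, enqueue
  process A: level=1
  process B: level=1
All levels: A:1, B:1, C:0, D:0, E:0
max level = 1

Answer: 1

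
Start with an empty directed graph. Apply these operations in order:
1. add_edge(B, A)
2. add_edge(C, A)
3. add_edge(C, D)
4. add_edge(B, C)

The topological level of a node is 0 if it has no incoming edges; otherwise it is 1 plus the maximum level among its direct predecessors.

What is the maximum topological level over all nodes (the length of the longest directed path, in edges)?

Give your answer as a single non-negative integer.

Op 1: add_edge(B, A). Edges now: 1
Op 2: add_edge(C, A). Edges now: 2
Op 3: add_edge(C, D). Edges now: 3
Op 4: add_edge(B, C). Edges now: 4
Compute levels (Kahn BFS):
  sources (in-degree 0): B
  process B: level=0
    B->A: in-degree(A)=1, level(A)>=1
    B->C: in-degree(C)=0, level(C)=1, enqueue
  process C: level=1
    C->A: in-degree(A)=0, level(A)=2, enqueue
    C->D: in-degree(D)=0, level(D)=2, enqueue
  process A: level=2
  process D: level=2
All levels: A:2, B:0, C:1, D:2
max level = 2

Answer: 2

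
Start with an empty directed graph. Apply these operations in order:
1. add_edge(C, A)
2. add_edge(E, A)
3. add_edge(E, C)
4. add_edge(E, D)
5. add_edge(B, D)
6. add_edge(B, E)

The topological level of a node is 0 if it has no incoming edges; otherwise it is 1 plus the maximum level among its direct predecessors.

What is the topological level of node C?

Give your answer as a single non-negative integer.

Answer: 2

Derivation:
Op 1: add_edge(C, A). Edges now: 1
Op 2: add_edge(E, A). Edges now: 2
Op 3: add_edge(E, C). Edges now: 3
Op 4: add_edge(E, D). Edges now: 4
Op 5: add_edge(B, D). Edges now: 5
Op 6: add_edge(B, E). Edges now: 6
Compute levels (Kahn BFS):
  sources (in-degree 0): B
  process B: level=0
    B->D: in-degree(D)=1, level(D)>=1
    B->E: in-degree(E)=0, level(E)=1, enqueue
  process E: level=1
    E->A: in-degree(A)=1, level(A)>=2
    E->C: in-degree(C)=0, level(C)=2, enqueue
    E->D: in-degree(D)=0, level(D)=2, enqueue
  process C: level=2
    C->A: in-degree(A)=0, level(A)=3, enqueue
  process D: level=2
  process A: level=3
All levels: A:3, B:0, C:2, D:2, E:1
level(C) = 2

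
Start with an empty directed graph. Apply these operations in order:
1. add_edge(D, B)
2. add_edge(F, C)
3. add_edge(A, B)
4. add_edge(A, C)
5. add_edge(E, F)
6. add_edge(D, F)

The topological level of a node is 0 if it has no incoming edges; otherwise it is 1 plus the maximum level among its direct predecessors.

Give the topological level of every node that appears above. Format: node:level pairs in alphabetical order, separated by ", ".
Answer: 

Answer: A:0, B:1, C:2, D:0, E:0, F:1

Derivation:
Op 1: add_edge(D, B). Edges now: 1
Op 2: add_edge(F, C). Edges now: 2
Op 3: add_edge(A, B). Edges now: 3
Op 4: add_edge(A, C). Edges now: 4
Op 5: add_edge(E, F). Edges now: 5
Op 6: add_edge(D, F). Edges now: 6
Compute levels (Kahn BFS):
  sources (in-degree 0): A, D, E
  process A: level=0
    A->B: in-degree(B)=1, level(B)>=1
    A->C: in-degree(C)=1, level(C)>=1
  process D: level=0
    D->B: in-degree(B)=0, level(B)=1, enqueue
    D->F: in-degree(F)=1, level(F)>=1
  process E: level=0
    E->F: in-degree(F)=0, level(F)=1, enqueue
  process B: level=1
  process F: level=1
    F->C: in-degree(C)=0, level(C)=2, enqueue
  process C: level=2
All levels: A:0, B:1, C:2, D:0, E:0, F:1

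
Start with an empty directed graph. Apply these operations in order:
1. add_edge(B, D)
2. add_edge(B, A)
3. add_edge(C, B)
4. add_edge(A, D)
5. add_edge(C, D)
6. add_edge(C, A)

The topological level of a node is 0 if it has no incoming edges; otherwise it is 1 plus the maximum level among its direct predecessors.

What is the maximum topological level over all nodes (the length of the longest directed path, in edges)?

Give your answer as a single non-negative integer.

Answer: 3

Derivation:
Op 1: add_edge(B, D). Edges now: 1
Op 2: add_edge(B, A). Edges now: 2
Op 3: add_edge(C, B). Edges now: 3
Op 4: add_edge(A, D). Edges now: 4
Op 5: add_edge(C, D). Edges now: 5
Op 6: add_edge(C, A). Edges now: 6
Compute levels (Kahn BFS):
  sources (in-degree 0): C
  process C: level=0
    C->A: in-degree(A)=1, level(A)>=1
    C->B: in-degree(B)=0, level(B)=1, enqueue
    C->D: in-degree(D)=2, level(D)>=1
  process B: level=1
    B->A: in-degree(A)=0, level(A)=2, enqueue
    B->D: in-degree(D)=1, level(D)>=2
  process A: level=2
    A->D: in-degree(D)=0, level(D)=3, enqueue
  process D: level=3
All levels: A:2, B:1, C:0, D:3
max level = 3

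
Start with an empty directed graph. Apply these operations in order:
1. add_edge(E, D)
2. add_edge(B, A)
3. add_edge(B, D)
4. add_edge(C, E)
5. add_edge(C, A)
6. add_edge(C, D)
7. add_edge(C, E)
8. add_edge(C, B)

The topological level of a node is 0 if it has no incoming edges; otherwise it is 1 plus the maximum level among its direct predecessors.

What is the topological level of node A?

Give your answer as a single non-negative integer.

Answer: 2

Derivation:
Op 1: add_edge(E, D). Edges now: 1
Op 2: add_edge(B, A). Edges now: 2
Op 3: add_edge(B, D). Edges now: 3
Op 4: add_edge(C, E). Edges now: 4
Op 5: add_edge(C, A). Edges now: 5
Op 6: add_edge(C, D). Edges now: 6
Op 7: add_edge(C, E) (duplicate, no change). Edges now: 6
Op 8: add_edge(C, B). Edges now: 7
Compute levels (Kahn BFS):
  sources (in-degree 0): C
  process C: level=0
    C->A: in-degree(A)=1, level(A)>=1
    C->B: in-degree(B)=0, level(B)=1, enqueue
    C->D: in-degree(D)=2, level(D)>=1
    C->E: in-degree(E)=0, level(E)=1, enqueue
  process B: level=1
    B->A: in-degree(A)=0, level(A)=2, enqueue
    B->D: in-degree(D)=1, level(D)>=2
  process E: level=1
    E->D: in-degree(D)=0, level(D)=2, enqueue
  process A: level=2
  process D: level=2
All levels: A:2, B:1, C:0, D:2, E:1
level(A) = 2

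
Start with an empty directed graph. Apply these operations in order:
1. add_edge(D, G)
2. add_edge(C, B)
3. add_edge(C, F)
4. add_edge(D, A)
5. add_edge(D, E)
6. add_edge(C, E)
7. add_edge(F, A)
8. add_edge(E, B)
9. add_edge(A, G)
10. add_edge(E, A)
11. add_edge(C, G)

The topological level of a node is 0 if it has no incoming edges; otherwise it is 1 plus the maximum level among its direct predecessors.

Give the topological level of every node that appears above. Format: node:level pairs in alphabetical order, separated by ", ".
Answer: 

Answer: A:2, B:2, C:0, D:0, E:1, F:1, G:3

Derivation:
Op 1: add_edge(D, G). Edges now: 1
Op 2: add_edge(C, B). Edges now: 2
Op 3: add_edge(C, F). Edges now: 3
Op 4: add_edge(D, A). Edges now: 4
Op 5: add_edge(D, E). Edges now: 5
Op 6: add_edge(C, E). Edges now: 6
Op 7: add_edge(F, A). Edges now: 7
Op 8: add_edge(E, B). Edges now: 8
Op 9: add_edge(A, G). Edges now: 9
Op 10: add_edge(E, A). Edges now: 10
Op 11: add_edge(C, G). Edges now: 11
Compute levels (Kahn BFS):
  sources (in-degree 0): C, D
  process C: level=0
    C->B: in-degree(B)=1, level(B)>=1
    C->E: in-degree(E)=1, level(E)>=1
    C->F: in-degree(F)=0, level(F)=1, enqueue
    C->G: in-degree(G)=2, level(G)>=1
  process D: level=0
    D->A: in-degree(A)=2, level(A)>=1
    D->E: in-degree(E)=0, level(E)=1, enqueue
    D->G: in-degree(G)=1, level(G)>=1
  process F: level=1
    F->A: in-degree(A)=1, level(A)>=2
  process E: level=1
    E->A: in-degree(A)=0, level(A)=2, enqueue
    E->B: in-degree(B)=0, level(B)=2, enqueue
  process A: level=2
    A->G: in-degree(G)=0, level(G)=3, enqueue
  process B: level=2
  process G: level=3
All levels: A:2, B:2, C:0, D:0, E:1, F:1, G:3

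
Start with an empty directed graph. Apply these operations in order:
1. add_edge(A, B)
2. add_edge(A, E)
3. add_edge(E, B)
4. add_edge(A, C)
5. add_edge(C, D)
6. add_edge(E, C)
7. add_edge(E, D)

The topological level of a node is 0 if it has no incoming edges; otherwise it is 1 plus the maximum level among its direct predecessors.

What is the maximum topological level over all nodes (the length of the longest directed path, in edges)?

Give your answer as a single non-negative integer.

Op 1: add_edge(A, B). Edges now: 1
Op 2: add_edge(A, E). Edges now: 2
Op 3: add_edge(E, B). Edges now: 3
Op 4: add_edge(A, C). Edges now: 4
Op 5: add_edge(C, D). Edges now: 5
Op 6: add_edge(E, C). Edges now: 6
Op 7: add_edge(E, D). Edges now: 7
Compute levels (Kahn BFS):
  sources (in-degree 0): A
  process A: level=0
    A->B: in-degree(B)=1, level(B)>=1
    A->C: in-degree(C)=1, level(C)>=1
    A->E: in-degree(E)=0, level(E)=1, enqueue
  process E: level=1
    E->B: in-degree(B)=0, level(B)=2, enqueue
    E->C: in-degree(C)=0, level(C)=2, enqueue
    E->D: in-degree(D)=1, level(D)>=2
  process B: level=2
  process C: level=2
    C->D: in-degree(D)=0, level(D)=3, enqueue
  process D: level=3
All levels: A:0, B:2, C:2, D:3, E:1
max level = 3

Answer: 3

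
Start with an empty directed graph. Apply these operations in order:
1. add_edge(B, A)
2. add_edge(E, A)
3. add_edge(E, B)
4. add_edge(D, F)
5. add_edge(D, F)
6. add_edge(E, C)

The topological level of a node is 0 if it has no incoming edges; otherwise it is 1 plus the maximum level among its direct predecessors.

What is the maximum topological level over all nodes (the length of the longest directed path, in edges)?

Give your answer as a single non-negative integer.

Answer: 2

Derivation:
Op 1: add_edge(B, A). Edges now: 1
Op 2: add_edge(E, A). Edges now: 2
Op 3: add_edge(E, B). Edges now: 3
Op 4: add_edge(D, F). Edges now: 4
Op 5: add_edge(D, F) (duplicate, no change). Edges now: 4
Op 6: add_edge(E, C). Edges now: 5
Compute levels (Kahn BFS):
  sources (in-degree 0): D, E
  process D: level=0
    D->F: in-degree(F)=0, level(F)=1, enqueue
  process E: level=0
    E->A: in-degree(A)=1, level(A)>=1
    E->B: in-degree(B)=0, level(B)=1, enqueue
    E->C: in-degree(C)=0, level(C)=1, enqueue
  process F: level=1
  process B: level=1
    B->A: in-degree(A)=0, level(A)=2, enqueue
  process C: level=1
  process A: level=2
All levels: A:2, B:1, C:1, D:0, E:0, F:1
max level = 2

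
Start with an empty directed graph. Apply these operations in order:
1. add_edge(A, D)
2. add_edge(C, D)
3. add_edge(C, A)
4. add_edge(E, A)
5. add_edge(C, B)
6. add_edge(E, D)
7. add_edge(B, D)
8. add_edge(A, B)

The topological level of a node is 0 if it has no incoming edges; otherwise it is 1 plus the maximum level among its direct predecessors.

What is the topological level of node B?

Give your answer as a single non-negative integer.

Op 1: add_edge(A, D). Edges now: 1
Op 2: add_edge(C, D). Edges now: 2
Op 3: add_edge(C, A). Edges now: 3
Op 4: add_edge(E, A). Edges now: 4
Op 5: add_edge(C, B). Edges now: 5
Op 6: add_edge(E, D). Edges now: 6
Op 7: add_edge(B, D). Edges now: 7
Op 8: add_edge(A, B). Edges now: 8
Compute levels (Kahn BFS):
  sources (in-degree 0): C, E
  process C: level=0
    C->A: in-degree(A)=1, level(A)>=1
    C->B: in-degree(B)=1, level(B)>=1
    C->D: in-degree(D)=3, level(D)>=1
  process E: level=0
    E->A: in-degree(A)=0, level(A)=1, enqueue
    E->D: in-degree(D)=2, level(D)>=1
  process A: level=1
    A->B: in-degree(B)=0, level(B)=2, enqueue
    A->D: in-degree(D)=1, level(D)>=2
  process B: level=2
    B->D: in-degree(D)=0, level(D)=3, enqueue
  process D: level=3
All levels: A:1, B:2, C:0, D:3, E:0
level(B) = 2

Answer: 2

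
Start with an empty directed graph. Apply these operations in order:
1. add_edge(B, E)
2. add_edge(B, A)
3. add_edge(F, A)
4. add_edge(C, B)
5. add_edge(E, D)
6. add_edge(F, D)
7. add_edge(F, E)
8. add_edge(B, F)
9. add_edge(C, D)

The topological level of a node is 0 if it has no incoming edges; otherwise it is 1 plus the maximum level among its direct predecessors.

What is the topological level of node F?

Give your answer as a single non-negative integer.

Answer: 2

Derivation:
Op 1: add_edge(B, E). Edges now: 1
Op 2: add_edge(B, A). Edges now: 2
Op 3: add_edge(F, A). Edges now: 3
Op 4: add_edge(C, B). Edges now: 4
Op 5: add_edge(E, D). Edges now: 5
Op 6: add_edge(F, D). Edges now: 6
Op 7: add_edge(F, E). Edges now: 7
Op 8: add_edge(B, F). Edges now: 8
Op 9: add_edge(C, D). Edges now: 9
Compute levels (Kahn BFS):
  sources (in-degree 0): C
  process C: level=0
    C->B: in-degree(B)=0, level(B)=1, enqueue
    C->D: in-degree(D)=2, level(D)>=1
  process B: level=1
    B->A: in-degree(A)=1, level(A)>=2
    B->E: in-degree(E)=1, level(E)>=2
    B->F: in-degree(F)=0, level(F)=2, enqueue
  process F: level=2
    F->A: in-degree(A)=0, level(A)=3, enqueue
    F->D: in-degree(D)=1, level(D)>=3
    F->E: in-degree(E)=0, level(E)=3, enqueue
  process A: level=3
  process E: level=3
    E->D: in-degree(D)=0, level(D)=4, enqueue
  process D: level=4
All levels: A:3, B:1, C:0, D:4, E:3, F:2
level(F) = 2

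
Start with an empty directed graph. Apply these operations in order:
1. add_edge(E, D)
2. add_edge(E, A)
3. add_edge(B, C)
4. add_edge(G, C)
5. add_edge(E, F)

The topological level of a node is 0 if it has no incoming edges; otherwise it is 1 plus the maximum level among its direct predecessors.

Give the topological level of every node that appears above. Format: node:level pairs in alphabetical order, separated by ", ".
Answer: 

Op 1: add_edge(E, D). Edges now: 1
Op 2: add_edge(E, A). Edges now: 2
Op 3: add_edge(B, C). Edges now: 3
Op 4: add_edge(G, C). Edges now: 4
Op 5: add_edge(E, F). Edges now: 5
Compute levels (Kahn BFS):
  sources (in-degree 0): B, E, G
  process B: level=0
    B->C: in-degree(C)=1, level(C)>=1
  process E: level=0
    E->A: in-degree(A)=0, level(A)=1, enqueue
    E->D: in-degree(D)=0, level(D)=1, enqueue
    E->F: in-degree(F)=0, level(F)=1, enqueue
  process G: level=0
    G->C: in-degree(C)=0, level(C)=1, enqueue
  process A: level=1
  process D: level=1
  process F: level=1
  process C: level=1
All levels: A:1, B:0, C:1, D:1, E:0, F:1, G:0

Answer: A:1, B:0, C:1, D:1, E:0, F:1, G:0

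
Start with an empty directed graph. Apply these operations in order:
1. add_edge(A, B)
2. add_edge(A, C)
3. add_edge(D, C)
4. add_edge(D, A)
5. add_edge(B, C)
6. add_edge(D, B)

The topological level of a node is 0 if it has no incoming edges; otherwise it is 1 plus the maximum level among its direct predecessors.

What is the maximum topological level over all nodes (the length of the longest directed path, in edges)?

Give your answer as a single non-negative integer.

Answer: 3

Derivation:
Op 1: add_edge(A, B). Edges now: 1
Op 2: add_edge(A, C). Edges now: 2
Op 3: add_edge(D, C). Edges now: 3
Op 4: add_edge(D, A). Edges now: 4
Op 5: add_edge(B, C). Edges now: 5
Op 6: add_edge(D, B). Edges now: 6
Compute levels (Kahn BFS):
  sources (in-degree 0): D
  process D: level=0
    D->A: in-degree(A)=0, level(A)=1, enqueue
    D->B: in-degree(B)=1, level(B)>=1
    D->C: in-degree(C)=2, level(C)>=1
  process A: level=1
    A->B: in-degree(B)=0, level(B)=2, enqueue
    A->C: in-degree(C)=1, level(C)>=2
  process B: level=2
    B->C: in-degree(C)=0, level(C)=3, enqueue
  process C: level=3
All levels: A:1, B:2, C:3, D:0
max level = 3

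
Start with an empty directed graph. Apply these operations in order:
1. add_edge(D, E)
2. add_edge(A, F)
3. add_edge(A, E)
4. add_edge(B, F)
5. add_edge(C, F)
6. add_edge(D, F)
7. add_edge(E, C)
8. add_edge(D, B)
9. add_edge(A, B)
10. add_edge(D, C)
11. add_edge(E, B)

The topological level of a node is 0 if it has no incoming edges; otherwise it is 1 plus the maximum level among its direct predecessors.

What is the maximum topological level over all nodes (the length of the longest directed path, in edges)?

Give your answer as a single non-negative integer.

Answer: 3

Derivation:
Op 1: add_edge(D, E). Edges now: 1
Op 2: add_edge(A, F). Edges now: 2
Op 3: add_edge(A, E). Edges now: 3
Op 4: add_edge(B, F). Edges now: 4
Op 5: add_edge(C, F). Edges now: 5
Op 6: add_edge(D, F). Edges now: 6
Op 7: add_edge(E, C). Edges now: 7
Op 8: add_edge(D, B). Edges now: 8
Op 9: add_edge(A, B). Edges now: 9
Op 10: add_edge(D, C). Edges now: 10
Op 11: add_edge(E, B). Edges now: 11
Compute levels (Kahn BFS):
  sources (in-degree 0): A, D
  process A: level=0
    A->B: in-degree(B)=2, level(B)>=1
    A->E: in-degree(E)=1, level(E)>=1
    A->F: in-degree(F)=3, level(F)>=1
  process D: level=0
    D->B: in-degree(B)=1, level(B)>=1
    D->C: in-degree(C)=1, level(C)>=1
    D->E: in-degree(E)=0, level(E)=1, enqueue
    D->F: in-degree(F)=2, level(F)>=1
  process E: level=1
    E->B: in-degree(B)=0, level(B)=2, enqueue
    E->C: in-degree(C)=0, level(C)=2, enqueue
  process B: level=2
    B->F: in-degree(F)=1, level(F)>=3
  process C: level=2
    C->F: in-degree(F)=0, level(F)=3, enqueue
  process F: level=3
All levels: A:0, B:2, C:2, D:0, E:1, F:3
max level = 3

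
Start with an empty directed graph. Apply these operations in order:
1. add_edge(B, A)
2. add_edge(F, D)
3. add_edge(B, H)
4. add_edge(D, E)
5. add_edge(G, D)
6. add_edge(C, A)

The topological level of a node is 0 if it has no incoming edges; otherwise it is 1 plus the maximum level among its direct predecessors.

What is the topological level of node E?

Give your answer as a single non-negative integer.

Op 1: add_edge(B, A). Edges now: 1
Op 2: add_edge(F, D). Edges now: 2
Op 3: add_edge(B, H). Edges now: 3
Op 4: add_edge(D, E). Edges now: 4
Op 5: add_edge(G, D). Edges now: 5
Op 6: add_edge(C, A). Edges now: 6
Compute levels (Kahn BFS):
  sources (in-degree 0): B, C, F, G
  process B: level=0
    B->A: in-degree(A)=1, level(A)>=1
    B->H: in-degree(H)=0, level(H)=1, enqueue
  process C: level=0
    C->A: in-degree(A)=0, level(A)=1, enqueue
  process F: level=0
    F->D: in-degree(D)=1, level(D)>=1
  process G: level=0
    G->D: in-degree(D)=0, level(D)=1, enqueue
  process H: level=1
  process A: level=1
  process D: level=1
    D->E: in-degree(E)=0, level(E)=2, enqueue
  process E: level=2
All levels: A:1, B:0, C:0, D:1, E:2, F:0, G:0, H:1
level(E) = 2

Answer: 2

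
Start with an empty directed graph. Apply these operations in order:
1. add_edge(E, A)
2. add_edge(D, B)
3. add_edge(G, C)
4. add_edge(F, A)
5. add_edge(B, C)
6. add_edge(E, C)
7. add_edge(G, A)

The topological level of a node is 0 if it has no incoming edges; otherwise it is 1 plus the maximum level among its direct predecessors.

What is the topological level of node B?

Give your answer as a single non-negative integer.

Answer: 1

Derivation:
Op 1: add_edge(E, A). Edges now: 1
Op 2: add_edge(D, B). Edges now: 2
Op 3: add_edge(G, C). Edges now: 3
Op 4: add_edge(F, A). Edges now: 4
Op 5: add_edge(B, C). Edges now: 5
Op 6: add_edge(E, C). Edges now: 6
Op 7: add_edge(G, A). Edges now: 7
Compute levels (Kahn BFS):
  sources (in-degree 0): D, E, F, G
  process D: level=0
    D->B: in-degree(B)=0, level(B)=1, enqueue
  process E: level=0
    E->A: in-degree(A)=2, level(A)>=1
    E->C: in-degree(C)=2, level(C)>=1
  process F: level=0
    F->A: in-degree(A)=1, level(A)>=1
  process G: level=0
    G->A: in-degree(A)=0, level(A)=1, enqueue
    G->C: in-degree(C)=1, level(C)>=1
  process B: level=1
    B->C: in-degree(C)=0, level(C)=2, enqueue
  process A: level=1
  process C: level=2
All levels: A:1, B:1, C:2, D:0, E:0, F:0, G:0
level(B) = 1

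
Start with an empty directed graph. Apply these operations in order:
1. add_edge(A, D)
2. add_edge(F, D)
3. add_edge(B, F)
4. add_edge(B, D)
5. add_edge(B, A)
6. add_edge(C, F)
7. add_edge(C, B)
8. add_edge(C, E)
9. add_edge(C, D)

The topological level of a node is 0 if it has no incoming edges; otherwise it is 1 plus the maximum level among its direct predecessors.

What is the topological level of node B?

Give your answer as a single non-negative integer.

Answer: 1

Derivation:
Op 1: add_edge(A, D). Edges now: 1
Op 2: add_edge(F, D). Edges now: 2
Op 3: add_edge(B, F). Edges now: 3
Op 4: add_edge(B, D). Edges now: 4
Op 5: add_edge(B, A). Edges now: 5
Op 6: add_edge(C, F). Edges now: 6
Op 7: add_edge(C, B). Edges now: 7
Op 8: add_edge(C, E). Edges now: 8
Op 9: add_edge(C, D). Edges now: 9
Compute levels (Kahn BFS):
  sources (in-degree 0): C
  process C: level=0
    C->B: in-degree(B)=0, level(B)=1, enqueue
    C->D: in-degree(D)=3, level(D)>=1
    C->E: in-degree(E)=0, level(E)=1, enqueue
    C->F: in-degree(F)=1, level(F)>=1
  process B: level=1
    B->A: in-degree(A)=0, level(A)=2, enqueue
    B->D: in-degree(D)=2, level(D)>=2
    B->F: in-degree(F)=0, level(F)=2, enqueue
  process E: level=1
  process A: level=2
    A->D: in-degree(D)=1, level(D)>=3
  process F: level=2
    F->D: in-degree(D)=0, level(D)=3, enqueue
  process D: level=3
All levels: A:2, B:1, C:0, D:3, E:1, F:2
level(B) = 1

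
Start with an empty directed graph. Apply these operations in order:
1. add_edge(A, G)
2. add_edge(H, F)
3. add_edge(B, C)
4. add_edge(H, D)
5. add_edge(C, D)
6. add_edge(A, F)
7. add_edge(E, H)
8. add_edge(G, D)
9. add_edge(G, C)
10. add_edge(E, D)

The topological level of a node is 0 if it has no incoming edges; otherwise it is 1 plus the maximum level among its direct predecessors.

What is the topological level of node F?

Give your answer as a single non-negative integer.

Op 1: add_edge(A, G). Edges now: 1
Op 2: add_edge(H, F). Edges now: 2
Op 3: add_edge(B, C). Edges now: 3
Op 4: add_edge(H, D). Edges now: 4
Op 5: add_edge(C, D). Edges now: 5
Op 6: add_edge(A, F). Edges now: 6
Op 7: add_edge(E, H). Edges now: 7
Op 8: add_edge(G, D). Edges now: 8
Op 9: add_edge(G, C). Edges now: 9
Op 10: add_edge(E, D). Edges now: 10
Compute levels (Kahn BFS):
  sources (in-degree 0): A, B, E
  process A: level=0
    A->F: in-degree(F)=1, level(F)>=1
    A->G: in-degree(G)=0, level(G)=1, enqueue
  process B: level=0
    B->C: in-degree(C)=1, level(C)>=1
  process E: level=0
    E->D: in-degree(D)=3, level(D)>=1
    E->H: in-degree(H)=0, level(H)=1, enqueue
  process G: level=1
    G->C: in-degree(C)=0, level(C)=2, enqueue
    G->D: in-degree(D)=2, level(D)>=2
  process H: level=1
    H->D: in-degree(D)=1, level(D)>=2
    H->F: in-degree(F)=0, level(F)=2, enqueue
  process C: level=2
    C->D: in-degree(D)=0, level(D)=3, enqueue
  process F: level=2
  process D: level=3
All levels: A:0, B:0, C:2, D:3, E:0, F:2, G:1, H:1
level(F) = 2

Answer: 2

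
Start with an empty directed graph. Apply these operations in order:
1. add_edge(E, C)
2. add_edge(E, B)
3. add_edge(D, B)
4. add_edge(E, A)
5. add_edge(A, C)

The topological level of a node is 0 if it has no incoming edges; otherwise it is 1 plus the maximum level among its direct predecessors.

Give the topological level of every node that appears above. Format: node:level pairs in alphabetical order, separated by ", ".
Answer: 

Answer: A:1, B:1, C:2, D:0, E:0

Derivation:
Op 1: add_edge(E, C). Edges now: 1
Op 2: add_edge(E, B). Edges now: 2
Op 3: add_edge(D, B). Edges now: 3
Op 4: add_edge(E, A). Edges now: 4
Op 5: add_edge(A, C). Edges now: 5
Compute levels (Kahn BFS):
  sources (in-degree 0): D, E
  process D: level=0
    D->B: in-degree(B)=1, level(B)>=1
  process E: level=0
    E->A: in-degree(A)=0, level(A)=1, enqueue
    E->B: in-degree(B)=0, level(B)=1, enqueue
    E->C: in-degree(C)=1, level(C)>=1
  process A: level=1
    A->C: in-degree(C)=0, level(C)=2, enqueue
  process B: level=1
  process C: level=2
All levels: A:1, B:1, C:2, D:0, E:0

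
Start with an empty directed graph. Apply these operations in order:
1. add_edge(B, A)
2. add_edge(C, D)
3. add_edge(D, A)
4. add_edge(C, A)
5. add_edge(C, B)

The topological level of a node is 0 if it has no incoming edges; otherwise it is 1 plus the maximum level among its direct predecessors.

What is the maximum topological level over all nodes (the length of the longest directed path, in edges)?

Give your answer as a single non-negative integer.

Answer: 2

Derivation:
Op 1: add_edge(B, A). Edges now: 1
Op 2: add_edge(C, D). Edges now: 2
Op 3: add_edge(D, A). Edges now: 3
Op 4: add_edge(C, A). Edges now: 4
Op 5: add_edge(C, B). Edges now: 5
Compute levels (Kahn BFS):
  sources (in-degree 0): C
  process C: level=0
    C->A: in-degree(A)=2, level(A)>=1
    C->B: in-degree(B)=0, level(B)=1, enqueue
    C->D: in-degree(D)=0, level(D)=1, enqueue
  process B: level=1
    B->A: in-degree(A)=1, level(A)>=2
  process D: level=1
    D->A: in-degree(A)=0, level(A)=2, enqueue
  process A: level=2
All levels: A:2, B:1, C:0, D:1
max level = 2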